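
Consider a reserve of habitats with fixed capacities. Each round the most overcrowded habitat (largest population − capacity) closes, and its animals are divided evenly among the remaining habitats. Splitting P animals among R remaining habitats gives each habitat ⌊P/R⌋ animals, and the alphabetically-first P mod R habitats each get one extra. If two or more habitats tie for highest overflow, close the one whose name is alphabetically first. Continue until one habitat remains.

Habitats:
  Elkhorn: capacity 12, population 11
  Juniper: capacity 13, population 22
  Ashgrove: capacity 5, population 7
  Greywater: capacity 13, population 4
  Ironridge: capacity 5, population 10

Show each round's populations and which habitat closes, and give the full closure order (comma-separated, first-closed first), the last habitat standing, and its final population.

Round 1: Ashgrove=7 Elkhorn=11 Greywater=4 Ironridge=10 Juniper=22 → close Juniper (overflow 9)
  22÷4 = 5 each, +1 to first 2
Round 2: Ashgrove=13 Elkhorn=17 Greywater=9 Ironridge=15 → close Ironridge (overflow 10)
  15÷3 = 5 each, +1 to first 0
Round 3: Ashgrove=18 Elkhorn=22 Greywater=14 → close Ashgrove (overflow 13)
  18÷2 = 9 each, +1 to first 0
Round 4: Elkhorn=31 Greywater=23 → close Elkhorn (overflow 19)
  31÷1 = 31 each, +1 to first 0

Closure order: Juniper, Ironridge, Ashgrove, Elkhorn
Last habitat: Greywater with 54 animals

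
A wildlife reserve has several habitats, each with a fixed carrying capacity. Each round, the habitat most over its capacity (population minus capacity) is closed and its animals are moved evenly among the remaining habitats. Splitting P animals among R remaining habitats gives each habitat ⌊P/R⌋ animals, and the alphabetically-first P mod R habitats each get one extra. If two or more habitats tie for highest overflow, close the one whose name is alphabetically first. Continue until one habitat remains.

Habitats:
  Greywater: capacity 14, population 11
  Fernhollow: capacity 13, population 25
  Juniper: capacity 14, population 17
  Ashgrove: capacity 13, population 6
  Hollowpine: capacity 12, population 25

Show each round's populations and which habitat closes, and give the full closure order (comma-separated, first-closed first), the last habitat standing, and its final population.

Round 1: Ashgrove=6 Fernhollow=25 Greywater=11 Hollowpine=25 Juniper=17 → close Hollowpine (overflow 13)
  25÷4 = 6 each, +1 to first 1
Round 2: Ashgrove=13 Fernhollow=31 Greywater=17 Juniper=23 → close Fernhollow (overflow 18)
  31÷3 = 10 each, +1 to first 1
Round 3: Ashgrove=24 Greywater=27 Juniper=33 → close Juniper (overflow 19)
  33÷2 = 16 each, +1 to first 1
Round 4: Ashgrove=41 Greywater=43 → close Greywater (overflow 29)
  43÷1 = 43 each, +1 to first 0

Closure order: Hollowpine, Fernhollow, Juniper, Greywater
Last habitat: Ashgrove with 84 animals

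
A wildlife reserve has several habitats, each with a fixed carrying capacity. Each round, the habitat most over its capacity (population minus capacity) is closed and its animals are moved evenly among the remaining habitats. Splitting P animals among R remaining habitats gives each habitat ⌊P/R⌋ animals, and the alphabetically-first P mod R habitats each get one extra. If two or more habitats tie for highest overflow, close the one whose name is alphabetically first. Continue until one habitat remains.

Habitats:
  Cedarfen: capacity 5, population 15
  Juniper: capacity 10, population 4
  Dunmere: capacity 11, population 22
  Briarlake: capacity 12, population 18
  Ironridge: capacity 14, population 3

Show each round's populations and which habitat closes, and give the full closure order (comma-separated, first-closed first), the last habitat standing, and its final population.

Round 1: Briarlake=18 Cedarfen=15 Dunmere=22 Ironridge=3 Juniper=4 → close Dunmere (overflow 11)
  22÷4 = 5 each, +1 to first 2
Round 2: Briarlake=24 Cedarfen=21 Ironridge=8 Juniper=9 → close Cedarfen (overflow 16)
  21÷3 = 7 each, +1 to first 0
Round 3: Briarlake=31 Ironridge=15 Juniper=16 → close Briarlake (overflow 19)
  31÷2 = 15 each, +1 to first 1
Round 4: Ironridge=31 Juniper=31 → close Juniper (overflow 21)
  31÷1 = 31 each, +1 to first 0

Closure order: Dunmere, Cedarfen, Briarlake, Juniper
Last habitat: Ironridge with 62 animals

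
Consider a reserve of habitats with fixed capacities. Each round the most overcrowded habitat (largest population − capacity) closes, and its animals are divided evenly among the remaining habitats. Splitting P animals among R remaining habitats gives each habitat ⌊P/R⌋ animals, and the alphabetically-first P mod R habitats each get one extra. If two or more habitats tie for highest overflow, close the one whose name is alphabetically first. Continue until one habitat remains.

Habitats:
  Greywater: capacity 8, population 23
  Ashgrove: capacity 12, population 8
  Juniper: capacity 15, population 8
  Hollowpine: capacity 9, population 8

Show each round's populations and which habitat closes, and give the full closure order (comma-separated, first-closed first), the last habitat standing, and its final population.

Closure order: Greywater, Hollowpine, Ashgrove
Last habitat: Juniper with 47 animals

Round 1: Ashgrove=8 Greywater=23 Hollowpine=8 Juniper=8 → close Greywater (overflow 15)
  23÷3 = 7 each, +1 to first 2
Round 2: Ashgrove=16 Hollowpine=16 Juniper=15 → close Hollowpine (overflow 7)
  16÷2 = 8 each, +1 to first 0
Round 3: Ashgrove=24 Juniper=23 → close Ashgrove (overflow 12)
  24÷1 = 24 each, +1 to first 0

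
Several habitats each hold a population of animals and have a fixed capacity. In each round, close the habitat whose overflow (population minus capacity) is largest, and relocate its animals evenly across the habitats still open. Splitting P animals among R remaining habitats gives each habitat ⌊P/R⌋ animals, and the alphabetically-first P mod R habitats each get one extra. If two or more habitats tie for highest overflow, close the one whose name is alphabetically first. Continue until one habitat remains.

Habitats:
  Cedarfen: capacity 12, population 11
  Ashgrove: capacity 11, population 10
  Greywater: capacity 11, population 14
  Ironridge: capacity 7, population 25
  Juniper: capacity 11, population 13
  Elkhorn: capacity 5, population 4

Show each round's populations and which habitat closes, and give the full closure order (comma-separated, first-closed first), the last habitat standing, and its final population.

Round 1: Ashgrove=10 Cedarfen=11 Elkhorn=4 Greywater=14 Ironridge=25 Juniper=13 → close Ironridge (overflow 18)
  25÷5 = 5 each, +1 to first 0
Round 2: Ashgrove=15 Cedarfen=16 Elkhorn=9 Greywater=19 Juniper=18 → close Greywater (overflow 8)
  19÷4 = 4 each, +1 to first 3
Round 3: Ashgrove=20 Cedarfen=21 Elkhorn=14 Juniper=22 → close Juniper (overflow 11)
  22÷3 = 7 each, +1 to first 1
Round 4: Ashgrove=28 Cedarfen=28 Elkhorn=21 → close Ashgrove (overflow 17)
  28÷2 = 14 each, +1 to first 0
Round 5: Cedarfen=42 Elkhorn=35 → close Cedarfen (overflow 30)
  42÷1 = 42 each, +1 to first 0

Closure order: Ironridge, Greywater, Juniper, Ashgrove, Cedarfen
Last habitat: Elkhorn with 77 animals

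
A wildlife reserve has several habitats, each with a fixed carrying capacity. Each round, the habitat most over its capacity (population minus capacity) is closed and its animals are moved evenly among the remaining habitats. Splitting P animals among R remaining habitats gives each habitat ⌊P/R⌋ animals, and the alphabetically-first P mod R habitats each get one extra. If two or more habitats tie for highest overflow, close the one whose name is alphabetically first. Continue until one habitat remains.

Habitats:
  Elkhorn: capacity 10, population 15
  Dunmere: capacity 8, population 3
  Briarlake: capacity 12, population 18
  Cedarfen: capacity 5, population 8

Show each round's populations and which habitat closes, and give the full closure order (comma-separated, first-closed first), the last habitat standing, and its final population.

Round 1: Briarlake=18 Cedarfen=8 Dunmere=3 Elkhorn=15 → close Briarlake (overflow 6)
  18÷3 = 6 each, +1 to first 0
Round 2: Cedarfen=14 Dunmere=9 Elkhorn=21 → close Elkhorn (overflow 11)
  21÷2 = 10 each, +1 to first 1
Round 3: Cedarfen=25 Dunmere=19 → close Cedarfen (overflow 20)
  25÷1 = 25 each, +1 to first 0

Closure order: Briarlake, Elkhorn, Cedarfen
Last habitat: Dunmere with 44 animals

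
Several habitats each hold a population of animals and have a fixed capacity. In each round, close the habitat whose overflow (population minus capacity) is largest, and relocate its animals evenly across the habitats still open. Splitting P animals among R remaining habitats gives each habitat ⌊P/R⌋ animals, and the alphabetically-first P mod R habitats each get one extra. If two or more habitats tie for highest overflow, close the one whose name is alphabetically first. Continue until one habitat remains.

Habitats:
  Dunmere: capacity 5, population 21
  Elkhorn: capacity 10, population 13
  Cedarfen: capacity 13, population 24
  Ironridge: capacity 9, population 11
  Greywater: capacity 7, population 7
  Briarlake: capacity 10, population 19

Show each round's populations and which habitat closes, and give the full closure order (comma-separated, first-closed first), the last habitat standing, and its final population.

Closure order: Dunmere, Cedarfen, Briarlake, Elkhorn, Ironridge
Last habitat: Greywater with 95 animals

Round 1: Briarlake=19 Cedarfen=24 Dunmere=21 Elkhorn=13 Greywater=7 Ironridge=11 → close Dunmere (overflow 16)
  21÷5 = 4 each, +1 to first 1
Round 2: Briarlake=24 Cedarfen=28 Elkhorn=17 Greywater=11 Ironridge=15 → close Cedarfen (overflow 15)
  28÷4 = 7 each, +1 to first 0
Round 3: Briarlake=31 Elkhorn=24 Greywater=18 Ironridge=22 → close Briarlake (overflow 21)
  31÷3 = 10 each, +1 to first 1
Round 4: Elkhorn=35 Greywater=28 Ironridge=32 → close Elkhorn (overflow 25)
  35÷2 = 17 each, +1 to first 1
Round 5: Greywater=46 Ironridge=49 → close Ironridge (overflow 40)
  49÷1 = 49 each, +1 to first 0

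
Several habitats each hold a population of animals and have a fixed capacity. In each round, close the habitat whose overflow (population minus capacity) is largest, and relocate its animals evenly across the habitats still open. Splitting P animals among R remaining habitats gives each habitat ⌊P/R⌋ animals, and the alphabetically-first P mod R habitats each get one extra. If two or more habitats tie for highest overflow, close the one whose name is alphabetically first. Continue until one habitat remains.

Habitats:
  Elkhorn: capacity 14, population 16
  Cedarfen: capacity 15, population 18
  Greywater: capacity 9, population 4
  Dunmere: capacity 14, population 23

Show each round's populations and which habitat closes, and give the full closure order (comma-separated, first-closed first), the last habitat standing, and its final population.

Closure order: Dunmere, Cedarfen, Elkhorn
Last habitat: Greywater with 61 animals

Round 1: Cedarfen=18 Dunmere=23 Elkhorn=16 Greywater=4 → close Dunmere (overflow 9)
  23÷3 = 7 each, +1 to first 2
Round 2: Cedarfen=26 Elkhorn=24 Greywater=11 → close Cedarfen (overflow 11)
  26÷2 = 13 each, +1 to first 0
Round 3: Elkhorn=37 Greywater=24 → close Elkhorn (overflow 23)
  37÷1 = 37 each, +1 to first 0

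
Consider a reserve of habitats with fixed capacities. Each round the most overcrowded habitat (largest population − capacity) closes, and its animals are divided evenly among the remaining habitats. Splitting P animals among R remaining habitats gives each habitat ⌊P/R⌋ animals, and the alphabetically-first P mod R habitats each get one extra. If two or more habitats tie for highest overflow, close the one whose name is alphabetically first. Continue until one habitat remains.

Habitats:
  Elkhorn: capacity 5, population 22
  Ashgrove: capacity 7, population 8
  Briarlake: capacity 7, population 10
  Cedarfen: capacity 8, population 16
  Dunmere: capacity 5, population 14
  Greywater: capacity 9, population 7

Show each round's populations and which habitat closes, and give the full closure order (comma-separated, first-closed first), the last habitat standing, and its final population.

Closure order: Elkhorn, Dunmere, Cedarfen, Briarlake, Ashgrove
Last habitat: Greywater with 77 animals

Round 1: Ashgrove=8 Briarlake=10 Cedarfen=16 Dunmere=14 Elkhorn=22 Greywater=7 → close Elkhorn (overflow 17)
  22÷5 = 4 each, +1 to first 2
Round 2: Ashgrove=13 Briarlake=15 Cedarfen=20 Dunmere=18 Greywater=11 → close Dunmere (overflow 13)
  18÷4 = 4 each, +1 to first 2
Round 3: Ashgrove=18 Briarlake=20 Cedarfen=24 Greywater=15 → close Cedarfen (overflow 16)
  24÷3 = 8 each, +1 to first 0
Round 4: Ashgrove=26 Briarlake=28 Greywater=23 → close Briarlake (overflow 21)
  28÷2 = 14 each, +1 to first 0
Round 5: Ashgrove=40 Greywater=37 → close Ashgrove (overflow 33)
  40÷1 = 40 each, +1 to first 0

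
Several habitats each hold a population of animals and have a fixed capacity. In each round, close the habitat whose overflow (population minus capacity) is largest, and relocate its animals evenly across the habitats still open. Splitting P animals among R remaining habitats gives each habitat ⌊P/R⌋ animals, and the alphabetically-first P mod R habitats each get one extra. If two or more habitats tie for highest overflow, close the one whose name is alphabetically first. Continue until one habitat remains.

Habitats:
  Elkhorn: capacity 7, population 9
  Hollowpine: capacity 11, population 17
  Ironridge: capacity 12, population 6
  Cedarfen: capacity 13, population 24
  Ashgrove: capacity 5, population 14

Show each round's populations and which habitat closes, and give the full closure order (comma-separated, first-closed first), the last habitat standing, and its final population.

Round 1: Ashgrove=14 Cedarfen=24 Elkhorn=9 Hollowpine=17 Ironridge=6 → close Cedarfen (overflow 11)
  24÷4 = 6 each, +1 to first 0
Round 2: Ashgrove=20 Elkhorn=15 Hollowpine=23 Ironridge=12 → close Ashgrove (overflow 15)
  20÷3 = 6 each, +1 to first 2
Round 3: Elkhorn=22 Hollowpine=30 Ironridge=18 → close Hollowpine (overflow 19)
  30÷2 = 15 each, +1 to first 0
Round 4: Elkhorn=37 Ironridge=33 → close Elkhorn (overflow 30)
  37÷1 = 37 each, +1 to first 0

Closure order: Cedarfen, Ashgrove, Hollowpine, Elkhorn
Last habitat: Ironridge with 70 animals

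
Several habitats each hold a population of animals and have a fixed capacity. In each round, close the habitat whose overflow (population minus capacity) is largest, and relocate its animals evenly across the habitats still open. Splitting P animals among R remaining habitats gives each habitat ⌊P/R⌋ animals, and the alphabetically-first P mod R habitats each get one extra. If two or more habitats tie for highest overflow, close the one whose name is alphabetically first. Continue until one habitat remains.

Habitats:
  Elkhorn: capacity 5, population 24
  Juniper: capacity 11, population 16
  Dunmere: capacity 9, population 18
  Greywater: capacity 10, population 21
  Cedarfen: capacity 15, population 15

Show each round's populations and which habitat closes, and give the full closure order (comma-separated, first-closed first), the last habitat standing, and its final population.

Round 1: Cedarfen=15 Dunmere=18 Elkhorn=24 Greywater=21 Juniper=16 → close Elkhorn (overflow 19)
  24÷4 = 6 each, +1 to first 0
Round 2: Cedarfen=21 Dunmere=24 Greywater=27 Juniper=22 → close Greywater (overflow 17)
  27÷3 = 9 each, +1 to first 0
Round 3: Cedarfen=30 Dunmere=33 Juniper=31 → close Dunmere (overflow 24)
  33÷2 = 16 each, +1 to first 1
Round 4: Cedarfen=47 Juniper=47 → close Juniper (overflow 36)
  47÷1 = 47 each, +1 to first 0

Closure order: Elkhorn, Greywater, Dunmere, Juniper
Last habitat: Cedarfen with 94 animals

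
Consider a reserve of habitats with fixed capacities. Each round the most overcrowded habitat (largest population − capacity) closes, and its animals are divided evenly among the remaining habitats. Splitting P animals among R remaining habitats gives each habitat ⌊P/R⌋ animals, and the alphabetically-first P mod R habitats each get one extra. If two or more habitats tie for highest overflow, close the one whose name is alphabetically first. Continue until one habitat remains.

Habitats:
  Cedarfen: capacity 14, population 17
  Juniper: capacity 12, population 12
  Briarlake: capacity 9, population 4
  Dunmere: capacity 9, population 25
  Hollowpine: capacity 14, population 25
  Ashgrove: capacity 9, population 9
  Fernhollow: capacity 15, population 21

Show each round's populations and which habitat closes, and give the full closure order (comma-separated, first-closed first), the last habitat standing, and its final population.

Round 1: Ashgrove=9 Briarlake=4 Cedarfen=17 Dunmere=25 Fernhollow=21 Hollowpine=25 Juniper=12 → close Dunmere (overflow 16)
  25÷6 = 4 each, +1 to first 1
Round 2: Ashgrove=14 Briarlake=8 Cedarfen=21 Fernhollow=25 Hollowpine=29 Juniper=16 → close Hollowpine (overflow 15)
  29÷5 = 5 each, +1 to first 4
Round 3: Ashgrove=20 Briarlake=14 Cedarfen=27 Fernhollow=31 Juniper=21 → close Fernhollow (overflow 16)
  31÷4 = 7 each, +1 to first 3
Round 4: Ashgrove=28 Briarlake=22 Cedarfen=35 Juniper=28 → close Cedarfen (overflow 21)
  35÷3 = 11 each, +1 to first 2
Round 5: Ashgrove=40 Briarlake=34 Juniper=39 → close Ashgrove (overflow 31)
  40÷2 = 20 each, +1 to first 0
Round 6: Briarlake=54 Juniper=59 → close Juniper (overflow 47)
  59÷1 = 59 each, +1 to first 0

Closure order: Dunmere, Hollowpine, Fernhollow, Cedarfen, Ashgrove, Juniper
Last habitat: Briarlake with 113 animals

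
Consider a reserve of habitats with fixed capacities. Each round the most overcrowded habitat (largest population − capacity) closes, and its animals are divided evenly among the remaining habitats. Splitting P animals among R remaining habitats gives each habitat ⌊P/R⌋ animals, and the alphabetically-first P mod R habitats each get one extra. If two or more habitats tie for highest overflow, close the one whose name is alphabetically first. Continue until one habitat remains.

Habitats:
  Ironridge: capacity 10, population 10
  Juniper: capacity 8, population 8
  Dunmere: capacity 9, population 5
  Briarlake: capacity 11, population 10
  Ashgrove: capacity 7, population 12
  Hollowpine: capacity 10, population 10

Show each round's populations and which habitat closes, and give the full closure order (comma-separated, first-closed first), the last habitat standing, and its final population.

Round 1: Ashgrove=12 Briarlake=10 Dunmere=5 Hollowpine=10 Ironridge=10 Juniper=8 → close Ashgrove (overflow 5)
  12÷5 = 2 each, +1 to first 2
Round 2: Briarlake=13 Dunmere=8 Hollowpine=12 Ironridge=12 Juniper=10 → close Briarlake (overflow 2)
  13÷4 = 3 each, +1 to first 1
Round 3: Dunmere=12 Hollowpine=15 Ironridge=15 Juniper=13 → close Hollowpine (overflow 5)
  15÷3 = 5 each, +1 to first 0
Round 4: Dunmere=17 Ironridge=20 Juniper=18 → close Ironridge (overflow 10)
  20÷2 = 10 each, +1 to first 0
Round 5: Dunmere=27 Juniper=28 → close Juniper (overflow 20)
  28÷1 = 28 each, +1 to first 0

Closure order: Ashgrove, Briarlake, Hollowpine, Ironridge, Juniper
Last habitat: Dunmere with 55 animals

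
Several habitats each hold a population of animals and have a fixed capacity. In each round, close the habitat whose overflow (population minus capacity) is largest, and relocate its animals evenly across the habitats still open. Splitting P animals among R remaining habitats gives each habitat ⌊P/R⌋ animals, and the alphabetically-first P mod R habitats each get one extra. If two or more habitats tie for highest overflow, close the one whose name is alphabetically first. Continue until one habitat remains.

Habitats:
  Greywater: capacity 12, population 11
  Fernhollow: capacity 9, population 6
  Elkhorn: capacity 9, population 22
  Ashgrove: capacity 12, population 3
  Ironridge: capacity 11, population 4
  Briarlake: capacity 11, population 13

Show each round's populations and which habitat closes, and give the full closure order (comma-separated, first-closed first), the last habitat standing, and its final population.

Round 1: Ashgrove=3 Briarlake=13 Elkhorn=22 Fernhollow=6 Greywater=11 Ironridge=4 → close Elkhorn (overflow 13)
  22÷5 = 4 each, +1 to first 2
Round 2: Ashgrove=8 Briarlake=18 Fernhollow=10 Greywater=15 Ironridge=8 → close Briarlake (overflow 7)
  18÷4 = 4 each, +1 to first 2
Round 3: Ashgrove=13 Fernhollow=15 Greywater=19 Ironridge=12 → close Greywater (overflow 7)
  19÷3 = 6 each, +1 to first 1
Round 4: Ashgrove=20 Fernhollow=21 Ironridge=18 → close Fernhollow (overflow 12)
  21÷2 = 10 each, +1 to first 1
Round 5: Ashgrove=31 Ironridge=28 → close Ashgrove (overflow 19)
  31÷1 = 31 each, +1 to first 0

Closure order: Elkhorn, Briarlake, Greywater, Fernhollow, Ashgrove
Last habitat: Ironridge with 59 animals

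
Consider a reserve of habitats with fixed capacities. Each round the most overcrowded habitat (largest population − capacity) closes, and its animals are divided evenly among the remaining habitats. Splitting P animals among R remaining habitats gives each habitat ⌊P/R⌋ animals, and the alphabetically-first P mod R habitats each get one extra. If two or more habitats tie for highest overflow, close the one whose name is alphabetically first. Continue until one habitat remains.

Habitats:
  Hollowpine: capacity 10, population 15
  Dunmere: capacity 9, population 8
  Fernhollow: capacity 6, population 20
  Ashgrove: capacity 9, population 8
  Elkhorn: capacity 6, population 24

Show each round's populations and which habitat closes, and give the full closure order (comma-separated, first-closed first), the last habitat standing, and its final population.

Closure order: Elkhorn, Fernhollow, Hollowpine, Ashgrove
Last habitat: Dunmere with 75 animals

Round 1: Ashgrove=8 Dunmere=8 Elkhorn=24 Fernhollow=20 Hollowpine=15 → close Elkhorn (overflow 18)
  24÷4 = 6 each, +1 to first 0
Round 2: Ashgrove=14 Dunmere=14 Fernhollow=26 Hollowpine=21 → close Fernhollow (overflow 20)
  26÷3 = 8 each, +1 to first 2
Round 3: Ashgrove=23 Dunmere=23 Hollowpine=29 → close Hollowpine (overflow 19)
  29÷2 = 14 each, +1 to first 1
Round 4: Ashgrove=38 Dunmere=37 → close Ashgrove (overflow 29)
  38÷1 = 38 each, +1 to first 0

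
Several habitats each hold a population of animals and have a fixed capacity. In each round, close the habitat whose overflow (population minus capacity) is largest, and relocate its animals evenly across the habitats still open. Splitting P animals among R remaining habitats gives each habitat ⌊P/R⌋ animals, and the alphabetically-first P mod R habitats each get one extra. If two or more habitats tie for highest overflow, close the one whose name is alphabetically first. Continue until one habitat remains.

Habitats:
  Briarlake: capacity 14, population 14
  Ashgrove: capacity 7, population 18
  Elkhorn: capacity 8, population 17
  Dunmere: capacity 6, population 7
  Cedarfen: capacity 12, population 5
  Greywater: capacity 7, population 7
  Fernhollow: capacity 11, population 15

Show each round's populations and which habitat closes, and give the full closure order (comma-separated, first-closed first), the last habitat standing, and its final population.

Closure order: Ashgrove, Elkhorn, Fernhollow, Briarlake, Dunmere, Greywater
Last habitat: Cedarfen with 83 animals

Round 1: Ashgrove=18 Briarlake=14 Cedarfen=5 Dunmere=7 Elkhorn=17 Fernhollow=15 Greywater=7 → close Ashgrove (overflow 11)
  18÷6 = 3 each, +1 to first 0
Round 2: Briarlake=17 Cedarfen=8 Dunmere=10 Elkhorn=20 Fernhollow=18 Greywater=10 → close Elkhorn (overflow 12)
  20÷5 = 4 each, +1 to first 0
Round 3: Briarlake=21 Cedarfen=12 Dunmere=14 Fernhollow=22 Greywater=14 → close Fernhollow (overflow 11)
  22÷4 = 5 each, +1 to first 2
Round 4: Briarlake=27 Cedarfen=18 Dunmere=19 Greywater=19 → close Briarlake (overflow 13)
  27÷3 = 9 each, +1 to first 0
Round 5: Cedarfen=27 Dunmere=28 Greywater=28 → close Dunmere (overflow 22)
  28÷2 = 14 each, +1 to first 0
Round 6: Cedarfen=41 Greywater=42 → close Greywater (overflow 35)
  42÷1 = 42 each, +1 to first 0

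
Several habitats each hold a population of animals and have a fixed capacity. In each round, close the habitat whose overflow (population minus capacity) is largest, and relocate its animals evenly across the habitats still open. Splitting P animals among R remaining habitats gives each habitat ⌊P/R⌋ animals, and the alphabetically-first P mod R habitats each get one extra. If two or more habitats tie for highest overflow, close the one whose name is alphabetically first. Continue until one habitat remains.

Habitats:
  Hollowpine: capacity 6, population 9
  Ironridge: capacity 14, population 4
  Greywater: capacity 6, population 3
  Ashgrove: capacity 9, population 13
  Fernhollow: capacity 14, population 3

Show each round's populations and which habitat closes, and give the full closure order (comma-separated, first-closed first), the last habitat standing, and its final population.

Closure order: Ashgrove, Hollowpine, Greywater, Fernhollow
Last habitat: Ironridge with 32 animals

Round 1: Ashgrove=13 Fernhollow=3 Greywater=3 Hollowpine=9 Ironridge=4 → close Ashgrove (overflow 4)
  13÷4 = 3 each, +1 to first 1
Round 2: Fernhollow=7 Greywater=6 Hollowpine=12 Ironridge=7 → close Hollowpine (overflow 6)
  12÷3 = 4 each, +1 to first 0
Round 3: Fernhollow=11 Greywater=10 Ironridge=11 → close Greywater (overflow 4)
  10÷2 = 5 each, +1 to first 0
Round 4: Fernhollow=16 Ironridge=16 → close Fernhollow (overflow 2)
  16÷1 = 16 each, +1 to first 0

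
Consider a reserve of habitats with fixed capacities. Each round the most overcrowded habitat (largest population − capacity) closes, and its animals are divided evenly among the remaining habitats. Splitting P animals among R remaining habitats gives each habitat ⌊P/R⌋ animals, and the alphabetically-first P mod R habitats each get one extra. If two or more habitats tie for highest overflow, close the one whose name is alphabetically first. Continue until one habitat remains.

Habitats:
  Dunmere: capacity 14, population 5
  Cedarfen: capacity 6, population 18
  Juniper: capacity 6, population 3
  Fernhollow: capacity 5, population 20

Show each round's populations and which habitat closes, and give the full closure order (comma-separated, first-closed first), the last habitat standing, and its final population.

Closure order: Fernhollow, Cedarfen, Juniper
Last habitat: Dunmere with 46 animals

Round 1: Cedarfen=18 Dunmere=5 Fernhollow=20 Juniper=3 → close Fernhollow (overflow 15)
  20÷3 = 6 each, +1 to first 2
Round 2: Cedarfen=25 Dunmere=12 Juniper=9 → close Cedarfen (overflow 19)
  25÷2 = 12 each, +1 to first 1
Round 3: Dunmere=25 Juniper=21 → close Juniper (overflow 15)
  21÷1 = 21 each, +1 to first 0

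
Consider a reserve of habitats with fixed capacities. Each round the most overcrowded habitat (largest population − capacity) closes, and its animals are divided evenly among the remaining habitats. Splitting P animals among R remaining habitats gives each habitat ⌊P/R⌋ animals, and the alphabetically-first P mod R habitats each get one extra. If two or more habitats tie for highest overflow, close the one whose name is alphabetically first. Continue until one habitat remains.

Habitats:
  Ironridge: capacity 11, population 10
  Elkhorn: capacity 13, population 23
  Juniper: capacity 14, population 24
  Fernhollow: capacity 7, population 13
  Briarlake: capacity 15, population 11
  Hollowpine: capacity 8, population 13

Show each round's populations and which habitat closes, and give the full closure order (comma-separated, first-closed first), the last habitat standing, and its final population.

Round 1: Briarlake=11 Elkhorn=23 Fernhollow=13 Hollowpine=13 Ironridge=10 Juniper=24 → close Elkhorn (overflow 10)
  23÷5 = 4 each, +1 to first 3
Round 2: Briarlake=16 Fernhollow=18 Hollowpine=18 Ironridge=14 Juniper=28 → close Juniper (overflow 14)
  28÷4 = 7 each, +1 to first 0
Round 3: Briarlake=23 Fernhollow=25 Hollowpine=25 Ironridge=21 → close Fernhollow (overflow 18)
  25÷3 = 8 each, +1 to first 1
Round 4: Briarlake=32 Hollowpine=33 Ironridge=29 → close Hollowpine (overflow 25)
  33÷2 = 16 each, +1 to first 1
Round 5: Briarlake=49 Ironridge=45 → close Briarlake (overflow 34)
  49÷1 = 49 each, +1 to first 0

Closure order: Elkhorn, Juniper, Fernhollow, Hollowpine, Briarlake
Last habitat: Ironridge with 94 animals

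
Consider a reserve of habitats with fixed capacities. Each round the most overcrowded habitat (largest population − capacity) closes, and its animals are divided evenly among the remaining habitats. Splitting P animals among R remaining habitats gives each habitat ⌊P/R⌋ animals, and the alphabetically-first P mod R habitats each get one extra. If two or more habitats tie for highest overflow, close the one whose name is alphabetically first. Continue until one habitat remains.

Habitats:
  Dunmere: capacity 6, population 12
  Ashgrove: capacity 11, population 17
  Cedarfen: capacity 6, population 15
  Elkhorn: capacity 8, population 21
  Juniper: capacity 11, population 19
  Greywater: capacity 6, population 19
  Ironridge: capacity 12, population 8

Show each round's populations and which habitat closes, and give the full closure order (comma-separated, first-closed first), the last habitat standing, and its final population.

Closure order: Elkhorn, Greywater, Cedarfen, Ashgrove, Dunmere, Juniper
Last habitat: Ironridge with 111 animals

Round 1: Ashgrove=17 Cedarfen=15 Dunmere=12 Elkhorn=21 Greywater=19 Ironridge=8 Juniper=19 → close Elkhorn (overflow 13)
  21÷6 = 3 each, +1 to first 3
Round 2: Ashgrove=21 Cedarfen=19 Dunmere=16 Greywater=22 Ironridge=11 Juniper=22 → close Greywater (overflow 16)
  22÷5 = 4 each, +1 to first 2
Round 3: Ashgrove=26 Cedarfen=24 Dunmere=20 Ironridge=15 Juniper=26 → close Cedarfen (overflow 18)
  24÷4 = 6 each, +1 to first 0
Round 4: Ashgrove=32 Dunmere=26 Ironridge=21 Juniper=32 → close Ashgrove (overflow 21)
  32÷3 = 10 each, +1 to first 2
Round 5: Dunmere=37 Ironridge=32 Juniper=42 → close Dunmere (overflow 31)
  37÷2 = 18 each, +1 to first 1
Round 6: Ironridge=51 Juniper=60 → close Juniper (overflow 49)
  60÷1 = 60 each, +1 to first 0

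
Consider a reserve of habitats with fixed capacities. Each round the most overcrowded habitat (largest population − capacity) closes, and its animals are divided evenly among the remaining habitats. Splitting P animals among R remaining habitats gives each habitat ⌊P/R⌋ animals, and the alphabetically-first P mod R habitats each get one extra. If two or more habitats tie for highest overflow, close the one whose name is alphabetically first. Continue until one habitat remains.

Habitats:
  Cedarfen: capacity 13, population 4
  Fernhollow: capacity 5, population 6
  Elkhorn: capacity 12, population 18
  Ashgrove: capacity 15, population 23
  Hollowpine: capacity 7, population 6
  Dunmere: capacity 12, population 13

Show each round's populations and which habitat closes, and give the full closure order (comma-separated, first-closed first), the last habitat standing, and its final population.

Closure order: Ashgrove, Elkhorn, Dunmere, Fernhollow, Hollowpine
Last habitat: Cedarfen with 70 animals

Round 1: Ashgrove=23 Cedarfen=4 Dunmere=13 Elkhorn=18 Fernhollow=6 Hollowpine=6 → close Ashgrove (overflow 8)
  23÷5 = 4 each, +1 to first 3
Round 2: Cedarfen=9 Dunmere=18 Elkhorn=23 Fernhollow=10 Hollowpine=10 → close Elkhorn (overflow 11)
  23÷4 = 5 each, +1 to first 3
Round 3: Cedarfen=15 Dunmere=24 Fernhollow=16 Hollowpine=15 → close Dunmere (overflow 12)
  24÷3 = 8 each, +1 to first 0
Round 4: Cedarfen=23 Fernhollow=24 Hollowpine=23 → close Fernhollow (overflow 19)
  24÷2 = 12 each, +1 to first 0
Round 5: Cedarfen=35 Hollowpine=35 → close Hollowpine (overflow 28)
  35÷1 = 35 each, +1 to first 0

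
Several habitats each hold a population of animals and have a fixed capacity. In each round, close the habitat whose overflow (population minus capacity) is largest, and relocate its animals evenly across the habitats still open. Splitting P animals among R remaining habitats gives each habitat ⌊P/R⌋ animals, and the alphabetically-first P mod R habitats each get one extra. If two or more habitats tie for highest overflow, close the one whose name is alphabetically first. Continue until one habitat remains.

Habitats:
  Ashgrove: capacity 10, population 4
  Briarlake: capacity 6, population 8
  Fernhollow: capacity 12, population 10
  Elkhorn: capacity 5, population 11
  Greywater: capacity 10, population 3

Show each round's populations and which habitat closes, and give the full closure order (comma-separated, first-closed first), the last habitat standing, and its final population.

Round 1: Ashgrove=4 Briarlake=8 Elkhorn=11 Fernhollow=10 Greywater=3 → close Elkhorn (overflow 6)
  11÷4 = 2 each, +1 to first 3
Round 2: Ashgrove=7 Briarlake=11 Fernhollow=13 Greywater=5 → close Briarlake (overflow 5)
  11÷3 = 3 each, +1 to first 2
Round 3: Ashgrove=11 Fernhollow=17 Greywater=8 → close Fernhollow (overflow 5)
  17÷2 = 8 each, +1 to first 1
Round 4: Ashgrove=20 Greywater=16 → close Ashgrove (overflow 10)
  20÷1 = 20 each, +1 to first 0

Closure order: Elkhorn, Briarlake, Fernhollow, Ashgrove
Last habitat: Greywater with 36 animals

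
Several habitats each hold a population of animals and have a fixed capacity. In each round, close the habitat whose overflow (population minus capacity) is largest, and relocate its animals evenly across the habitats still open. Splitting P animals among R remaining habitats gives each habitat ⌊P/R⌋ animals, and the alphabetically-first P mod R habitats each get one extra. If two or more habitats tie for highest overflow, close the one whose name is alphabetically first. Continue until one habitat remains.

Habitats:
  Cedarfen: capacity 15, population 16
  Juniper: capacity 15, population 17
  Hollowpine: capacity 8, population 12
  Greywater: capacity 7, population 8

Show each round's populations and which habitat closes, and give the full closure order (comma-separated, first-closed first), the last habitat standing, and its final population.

Closure order: Hollowpine, Juniper, Cedarfen
Last habitat: Greywater with 53 animals

Round 1: Cedarfen=16 Greywater=8 Hollowpine=12 Juniper=17 → close Hollowpine (overflow 4)
  12÷3 = 4 each, +1 to first 0
Round 2: Cedarfen=20 Greywater=12 Juniper=21 → close Juniper (overflow 6)
  21÷2 = 10 each, +1 to first 1
Round 3: Cedarfen=31 Greywater=22 → close Cedarfen (overflow 16)
  31÷1 = 31 each, +1 to first 0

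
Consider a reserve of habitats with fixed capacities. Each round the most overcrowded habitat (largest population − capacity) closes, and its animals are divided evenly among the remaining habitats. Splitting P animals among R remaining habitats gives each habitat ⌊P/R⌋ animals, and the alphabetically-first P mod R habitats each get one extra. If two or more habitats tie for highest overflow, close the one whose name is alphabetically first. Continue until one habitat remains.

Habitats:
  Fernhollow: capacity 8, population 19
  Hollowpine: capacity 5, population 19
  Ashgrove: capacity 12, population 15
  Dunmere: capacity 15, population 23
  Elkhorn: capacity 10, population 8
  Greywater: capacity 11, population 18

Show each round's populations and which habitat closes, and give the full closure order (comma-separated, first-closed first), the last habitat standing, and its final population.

Closure order: Hollowpine, Fernhollow, Dunmere, Greywater, Ashgrove
Last habitat: Elkhorn with 102 animals

Round 1: Ashgrove=15 Dunmere=23 Elkhorn=8 Fernhollow=19 Greywater=18 Hollowpine=19 → close Hollowpine (overflow 14)
  19÷5 = 3 each, +1 to first 4
Round 2: Ashgrove=19 Dunmere=27 Elkhorn=12 Fernhollow=23 Greywater=21 → close Fernhollow (overflow 15)
  23÷4 = 5 each, +1 to first 3
Round 3: Ashgrove=25 Dunmere=33 Elkhorn=18 Greywater=26 → close Dunmere (overflow 18)
  33÷3 = 11 each, +1 to first 0
Round 4: Ashgrove=36 Elkhorn=29 Greywater=37 → close Greywater (overflow 26)
  37÷2 = 18 each, +1 to first 1
Round 5: Ashgrove=55 Elkhorn=47 → close Ashgrove (overflow 43)
  55÷1 = 55 each, +1 to first 0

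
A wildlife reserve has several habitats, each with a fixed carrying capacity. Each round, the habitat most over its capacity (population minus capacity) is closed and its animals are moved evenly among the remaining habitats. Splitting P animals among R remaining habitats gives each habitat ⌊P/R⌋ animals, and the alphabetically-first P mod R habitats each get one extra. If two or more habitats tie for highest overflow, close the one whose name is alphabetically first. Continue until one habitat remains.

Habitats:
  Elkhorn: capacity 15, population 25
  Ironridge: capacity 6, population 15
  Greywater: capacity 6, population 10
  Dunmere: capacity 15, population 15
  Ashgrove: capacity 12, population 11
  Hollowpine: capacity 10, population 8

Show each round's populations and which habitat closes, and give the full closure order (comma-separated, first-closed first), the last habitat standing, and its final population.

Closure order: Elkhorn, Ironridge, Greywater, Dunmere, Ashgrove
Last habitat: Hollowpine with 84 animals

Round 1: Ashgrove=11 Dunmere=15 Elkhorn=25 Greywater=10 Hollowpine=8 Ironridge=15 → close Elkhorn (overflow 10)
  25÷5 = 5 each, +1 to first 0
Round 2: Ashgrove=16 Dunmere=20 Greywater=15 Hollowpine=13 Ironridge=20 → close Ironridge (overflow 14)
  20÷4 = 5 each, +1 to first 0
Round 3: Ashgrove=21 Dunmere=25 Greywater=20 Hollowpine=18 → close Greywater (overflow 14)
  20÷3 = 6 each, +1 to first 2
Round 4: Ashgrove=28 Dunmere=32 Hollowpine=24 → close Dunmere (overflow 17)
  32÷2 = 16 each, +1 to first 0
Round 5: Ashgrove=44 Hollowpine=40 → close Ashgrove (overflow 32)
  44÷1 = 44 each, +1 to first 0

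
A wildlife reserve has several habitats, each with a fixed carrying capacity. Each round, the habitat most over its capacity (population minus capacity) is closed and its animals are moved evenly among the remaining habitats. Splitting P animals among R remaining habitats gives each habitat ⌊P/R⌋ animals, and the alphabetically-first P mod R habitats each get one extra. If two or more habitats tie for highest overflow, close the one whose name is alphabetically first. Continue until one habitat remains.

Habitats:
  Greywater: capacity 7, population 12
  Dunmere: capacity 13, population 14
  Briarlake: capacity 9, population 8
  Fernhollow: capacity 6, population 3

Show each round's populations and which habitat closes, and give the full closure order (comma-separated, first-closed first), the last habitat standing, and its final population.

Round 1: Briarlake=8 Dunmere=14 Fernhollow=3 Greywater=12 → close Greywater (overflow 5)
  12÷3 = 4 each, +1 to first 0
Round 2: Briarlake=12 Dunmere=18 Fernhollow=7 → close Dunmere (overflow 5)
  18÷2 = 9 each, +1 to first 0
Round 3: Briarlake=21 Fernhollow=16 → close Briarlake (overflow 12)
  21÷1 = 21 each, +1 to first 0

Closure order: Greywater, Dunmere, Briarlake
Last habitat: Fernhollow with 37 animals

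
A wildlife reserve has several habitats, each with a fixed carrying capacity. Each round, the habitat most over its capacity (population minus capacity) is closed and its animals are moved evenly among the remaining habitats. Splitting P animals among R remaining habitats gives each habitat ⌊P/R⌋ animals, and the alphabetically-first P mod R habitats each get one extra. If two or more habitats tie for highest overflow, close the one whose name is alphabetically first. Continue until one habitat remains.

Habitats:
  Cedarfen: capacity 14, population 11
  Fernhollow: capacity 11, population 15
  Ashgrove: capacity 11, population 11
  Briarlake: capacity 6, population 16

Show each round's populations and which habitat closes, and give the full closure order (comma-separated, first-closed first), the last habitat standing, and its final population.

Closure order: Briarlake, Fernhollow, Ashgrove
Last habitat: Cedarfen with 53 animals

Round 1: Ashgrove=11 Briarlake=16 Cedarfen=11 Fernhollow=15 → close Briarlake (overflow 10)
  16÷3 = 5 each, +1 to first 1
Round 2: Ashgrove=17 Cedarfen=16 Fernhollow=20 → close Fernhollow (overflow 9)
  20÷2 = 10 each, +1 to first 0
Round 3: Ashgrove=27 Cedarfen=26 → close Ashgrove (overflow 16)
  27÷1 = 27 each, +1 to first 0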